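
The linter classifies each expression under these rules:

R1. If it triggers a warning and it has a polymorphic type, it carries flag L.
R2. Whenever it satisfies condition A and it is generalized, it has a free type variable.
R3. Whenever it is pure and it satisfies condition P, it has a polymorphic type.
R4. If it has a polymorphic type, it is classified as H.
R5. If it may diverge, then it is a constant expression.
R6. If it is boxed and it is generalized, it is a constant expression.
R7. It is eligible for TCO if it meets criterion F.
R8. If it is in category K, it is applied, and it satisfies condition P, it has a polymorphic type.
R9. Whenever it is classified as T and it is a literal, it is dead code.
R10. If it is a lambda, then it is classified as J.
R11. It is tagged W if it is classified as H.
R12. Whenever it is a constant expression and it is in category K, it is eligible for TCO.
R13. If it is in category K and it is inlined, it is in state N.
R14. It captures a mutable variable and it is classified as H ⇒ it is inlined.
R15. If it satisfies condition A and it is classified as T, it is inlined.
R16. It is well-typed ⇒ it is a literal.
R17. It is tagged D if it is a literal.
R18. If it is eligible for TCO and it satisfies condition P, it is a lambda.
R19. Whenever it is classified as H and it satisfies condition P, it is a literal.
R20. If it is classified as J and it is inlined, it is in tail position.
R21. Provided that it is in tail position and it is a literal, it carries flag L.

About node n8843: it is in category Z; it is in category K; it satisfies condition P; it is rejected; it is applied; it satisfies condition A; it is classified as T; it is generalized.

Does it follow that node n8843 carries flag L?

No

Forward chaining from the given facts derives: has a free type variable, has a polymorphic type, is inlined, is classified as H, is tagged W, is in state N, is a literal, is dead code, is tagged D.
Rules concluding "it carries flag L": R1 needs "it triggers a warning"; R21 needs "it is in tail position" — none of these are established.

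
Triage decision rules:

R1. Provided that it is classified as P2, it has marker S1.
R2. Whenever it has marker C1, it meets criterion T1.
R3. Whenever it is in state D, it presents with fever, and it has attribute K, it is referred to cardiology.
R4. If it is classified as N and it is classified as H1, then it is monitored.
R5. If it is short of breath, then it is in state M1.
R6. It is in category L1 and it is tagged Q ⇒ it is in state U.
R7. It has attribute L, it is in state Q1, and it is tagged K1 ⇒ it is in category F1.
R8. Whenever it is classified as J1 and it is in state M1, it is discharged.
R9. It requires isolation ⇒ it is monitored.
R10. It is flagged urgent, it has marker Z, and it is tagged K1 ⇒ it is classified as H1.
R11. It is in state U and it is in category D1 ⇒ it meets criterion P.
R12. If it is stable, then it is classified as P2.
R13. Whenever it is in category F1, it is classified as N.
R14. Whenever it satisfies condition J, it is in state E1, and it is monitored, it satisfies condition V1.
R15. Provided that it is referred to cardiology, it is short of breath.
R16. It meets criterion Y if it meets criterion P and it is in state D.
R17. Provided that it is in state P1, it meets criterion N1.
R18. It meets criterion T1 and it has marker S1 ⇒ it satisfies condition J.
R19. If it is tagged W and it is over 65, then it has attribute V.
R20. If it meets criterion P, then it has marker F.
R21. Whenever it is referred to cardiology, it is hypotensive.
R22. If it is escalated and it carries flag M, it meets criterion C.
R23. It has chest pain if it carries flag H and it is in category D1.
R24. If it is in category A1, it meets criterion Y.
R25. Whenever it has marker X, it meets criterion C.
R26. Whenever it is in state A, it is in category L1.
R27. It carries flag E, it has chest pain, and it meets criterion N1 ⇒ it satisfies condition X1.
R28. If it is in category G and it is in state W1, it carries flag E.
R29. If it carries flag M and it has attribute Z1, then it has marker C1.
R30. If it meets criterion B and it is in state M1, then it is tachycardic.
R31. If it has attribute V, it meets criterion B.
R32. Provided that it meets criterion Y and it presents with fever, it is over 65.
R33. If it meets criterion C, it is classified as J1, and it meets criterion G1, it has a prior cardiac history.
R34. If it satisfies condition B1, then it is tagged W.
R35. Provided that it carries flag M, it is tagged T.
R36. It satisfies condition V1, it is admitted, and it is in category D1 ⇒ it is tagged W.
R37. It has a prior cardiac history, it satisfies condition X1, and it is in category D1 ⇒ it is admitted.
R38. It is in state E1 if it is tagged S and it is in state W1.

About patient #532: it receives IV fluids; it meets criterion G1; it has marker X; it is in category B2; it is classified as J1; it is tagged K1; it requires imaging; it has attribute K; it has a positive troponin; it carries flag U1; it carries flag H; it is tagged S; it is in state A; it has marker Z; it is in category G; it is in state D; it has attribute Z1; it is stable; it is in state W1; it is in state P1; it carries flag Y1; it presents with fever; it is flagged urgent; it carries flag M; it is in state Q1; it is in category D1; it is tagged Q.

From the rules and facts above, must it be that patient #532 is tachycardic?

No

Forward chaining from the given facts derives: is referred to cardiology, is classified as H1, is classified as P2, is short of breath, meets criterion N1, is hypotensive, has chest pain, meets criterion C, is in category L1, carries flag E, has marker C1, has a prior cardiac history, is tagged T, is in state E1, has marker S1, meets criterion T1, is in state M1, is in state U, is discharged, meets criterion P, meets criterion Y, satisfies condition J, has marker F, satisfies condition X1, is over 65, is admitted.
The only rule concluding "it is tachycardic" is R30, which needs "it meets criterion B"; that is never established.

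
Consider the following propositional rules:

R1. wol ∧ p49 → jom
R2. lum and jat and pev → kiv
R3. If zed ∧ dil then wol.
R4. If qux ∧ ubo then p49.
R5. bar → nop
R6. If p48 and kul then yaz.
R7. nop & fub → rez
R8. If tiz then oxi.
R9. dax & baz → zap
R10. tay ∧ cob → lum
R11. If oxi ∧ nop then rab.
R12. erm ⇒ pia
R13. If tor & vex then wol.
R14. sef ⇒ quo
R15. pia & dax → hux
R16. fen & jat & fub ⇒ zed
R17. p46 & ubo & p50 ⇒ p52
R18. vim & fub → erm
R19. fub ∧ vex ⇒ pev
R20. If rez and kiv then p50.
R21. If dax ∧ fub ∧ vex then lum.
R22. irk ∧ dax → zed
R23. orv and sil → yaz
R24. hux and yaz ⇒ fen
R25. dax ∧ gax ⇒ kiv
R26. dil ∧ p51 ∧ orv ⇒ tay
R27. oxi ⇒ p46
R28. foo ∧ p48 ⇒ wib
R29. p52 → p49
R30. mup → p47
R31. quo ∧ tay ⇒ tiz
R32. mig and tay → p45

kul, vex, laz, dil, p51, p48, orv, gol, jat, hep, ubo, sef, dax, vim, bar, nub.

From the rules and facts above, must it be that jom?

No

Forward chaining from the given facts derives: nop, yaz, quo, tay, tiz, oxi, rab, p46.
The only rule concluding jom is R1, which needs wol; that is never established.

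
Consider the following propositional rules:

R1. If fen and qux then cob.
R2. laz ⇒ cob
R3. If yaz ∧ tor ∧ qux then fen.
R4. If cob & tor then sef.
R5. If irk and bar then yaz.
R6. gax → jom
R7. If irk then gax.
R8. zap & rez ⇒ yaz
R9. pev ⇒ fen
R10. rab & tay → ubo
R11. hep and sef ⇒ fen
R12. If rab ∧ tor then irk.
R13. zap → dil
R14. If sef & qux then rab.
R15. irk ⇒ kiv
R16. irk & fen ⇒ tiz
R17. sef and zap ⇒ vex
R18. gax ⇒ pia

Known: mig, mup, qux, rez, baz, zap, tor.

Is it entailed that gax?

Yes

yaz  (by R8: zap, rez)
fen  (by R3: yaz, tor, qux)
cob  (by R1: fen, qux)
sef  (by R4: cob, tor)
rab  (by R14: sef, qux)
irk  (by R12: rab, tor)
gax  (by R7: irk)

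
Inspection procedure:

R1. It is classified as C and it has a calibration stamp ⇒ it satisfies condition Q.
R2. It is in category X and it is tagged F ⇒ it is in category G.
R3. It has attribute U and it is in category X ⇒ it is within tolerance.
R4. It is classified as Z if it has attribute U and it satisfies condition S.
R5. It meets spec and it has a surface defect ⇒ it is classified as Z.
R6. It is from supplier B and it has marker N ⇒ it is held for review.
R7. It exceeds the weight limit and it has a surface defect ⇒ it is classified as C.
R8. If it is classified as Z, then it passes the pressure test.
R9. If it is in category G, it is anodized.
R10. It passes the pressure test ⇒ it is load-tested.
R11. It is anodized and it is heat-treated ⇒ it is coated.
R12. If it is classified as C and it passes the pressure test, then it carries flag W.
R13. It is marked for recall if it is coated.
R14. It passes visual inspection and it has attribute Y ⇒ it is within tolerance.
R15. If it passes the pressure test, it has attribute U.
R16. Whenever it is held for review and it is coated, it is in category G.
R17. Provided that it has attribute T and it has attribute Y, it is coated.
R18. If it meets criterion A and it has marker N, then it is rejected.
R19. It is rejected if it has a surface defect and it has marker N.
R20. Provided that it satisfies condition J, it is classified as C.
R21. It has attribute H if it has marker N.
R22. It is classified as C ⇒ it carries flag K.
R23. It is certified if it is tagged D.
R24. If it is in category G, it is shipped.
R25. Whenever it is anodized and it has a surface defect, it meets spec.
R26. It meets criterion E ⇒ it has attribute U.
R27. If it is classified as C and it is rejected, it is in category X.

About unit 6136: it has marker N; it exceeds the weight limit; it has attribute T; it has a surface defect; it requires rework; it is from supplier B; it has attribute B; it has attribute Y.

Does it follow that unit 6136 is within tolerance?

Yes

By R6 (it is from supplier B, it has marker N): it is held for review.
By R7 (it exceeds the weight limit, it has a surface defect): it is classified as C.
By R17 (it has attribute T, it has attribute Y): it is coated.
By R19 (it has a surface defect, it has marker N): it is rejected.
By R27 (it is classified as C, it is rejected): it is in category X.
By R16 (it is held for review, it is coated): it is in category G.
By R9 (it is in category G): it is anodized.
By R25 (it is anodized, it has a surface defect): it meets spec.
By R5 (it meets spec, it has a surface defect): it is classified as Z.
By R8 (it is classified as Z): it passes the pressure test.
By R15 (it passes the pressure test): it has attribute U.
By R3 (it has attribute U, it is in category X): it is within tolerance.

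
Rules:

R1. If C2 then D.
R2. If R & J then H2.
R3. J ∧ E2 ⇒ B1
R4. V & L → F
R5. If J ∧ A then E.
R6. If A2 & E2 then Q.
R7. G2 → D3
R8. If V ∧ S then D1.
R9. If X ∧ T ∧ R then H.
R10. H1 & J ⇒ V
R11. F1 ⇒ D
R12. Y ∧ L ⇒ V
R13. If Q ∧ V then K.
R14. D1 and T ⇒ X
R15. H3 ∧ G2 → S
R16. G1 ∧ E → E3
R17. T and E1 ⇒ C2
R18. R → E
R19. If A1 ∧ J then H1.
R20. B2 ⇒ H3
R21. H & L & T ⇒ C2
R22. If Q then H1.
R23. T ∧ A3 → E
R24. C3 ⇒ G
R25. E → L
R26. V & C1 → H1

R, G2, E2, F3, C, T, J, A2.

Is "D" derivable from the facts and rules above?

Forward chaining from the given facts derives: H2, B1, Q, D3, E, H1, L, V, K, F.
Rules concluding D: R1 needs C2; R11 needs F1 — none of these are established.

No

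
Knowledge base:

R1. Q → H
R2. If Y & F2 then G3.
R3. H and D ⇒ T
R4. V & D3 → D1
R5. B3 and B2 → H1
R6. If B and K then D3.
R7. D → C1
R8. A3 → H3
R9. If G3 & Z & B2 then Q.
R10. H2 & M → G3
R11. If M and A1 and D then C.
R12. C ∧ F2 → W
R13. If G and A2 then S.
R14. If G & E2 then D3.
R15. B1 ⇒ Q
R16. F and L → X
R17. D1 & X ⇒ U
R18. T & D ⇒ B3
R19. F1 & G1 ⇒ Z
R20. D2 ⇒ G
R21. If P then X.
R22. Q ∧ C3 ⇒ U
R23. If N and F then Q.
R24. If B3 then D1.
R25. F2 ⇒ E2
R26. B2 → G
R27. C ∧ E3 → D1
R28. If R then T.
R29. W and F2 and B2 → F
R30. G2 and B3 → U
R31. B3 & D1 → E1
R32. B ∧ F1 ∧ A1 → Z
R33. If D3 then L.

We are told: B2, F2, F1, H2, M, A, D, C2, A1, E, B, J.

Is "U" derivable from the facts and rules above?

G3  (by R10: H2, M)
C  (by R11: M, A1, D)
W  (by R12: C, F2)
E2  (by R25: F2)
G  (by R26: B2)
F  (by R29: W, F2, B2)
Z  (by R32: B, F1, A1)
Q  (by R9: G3, Z, B2)
D3  (by R14: G, E2)
L  (by R33: D3)
H  (by R1: Q)
T  (by R3: H, D)
X  (by R16: F, L)
B3  (by R18: T, D)
D1  (by R24: B3)
U  (by R17: D1, X)

Yes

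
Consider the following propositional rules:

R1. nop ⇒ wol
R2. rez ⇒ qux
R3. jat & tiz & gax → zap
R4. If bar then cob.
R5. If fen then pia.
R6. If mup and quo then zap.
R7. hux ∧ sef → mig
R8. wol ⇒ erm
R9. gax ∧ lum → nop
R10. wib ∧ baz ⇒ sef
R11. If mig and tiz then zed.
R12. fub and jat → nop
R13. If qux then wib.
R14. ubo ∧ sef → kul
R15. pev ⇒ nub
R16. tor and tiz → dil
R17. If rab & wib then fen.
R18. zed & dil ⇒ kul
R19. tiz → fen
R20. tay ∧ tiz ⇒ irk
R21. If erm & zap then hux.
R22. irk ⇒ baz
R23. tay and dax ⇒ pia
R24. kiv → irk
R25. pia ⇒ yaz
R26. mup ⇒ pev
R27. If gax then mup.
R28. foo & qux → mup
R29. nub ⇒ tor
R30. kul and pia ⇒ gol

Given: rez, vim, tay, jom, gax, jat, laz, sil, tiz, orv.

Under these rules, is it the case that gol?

Forward chaining from the given facts derives: qux, zap, wib, fen, irk, baz, mup, pia, sef, yaz, pev, nub, tor, dil.
The only rule concluding gol is R30, which needs kul; that is never established.

No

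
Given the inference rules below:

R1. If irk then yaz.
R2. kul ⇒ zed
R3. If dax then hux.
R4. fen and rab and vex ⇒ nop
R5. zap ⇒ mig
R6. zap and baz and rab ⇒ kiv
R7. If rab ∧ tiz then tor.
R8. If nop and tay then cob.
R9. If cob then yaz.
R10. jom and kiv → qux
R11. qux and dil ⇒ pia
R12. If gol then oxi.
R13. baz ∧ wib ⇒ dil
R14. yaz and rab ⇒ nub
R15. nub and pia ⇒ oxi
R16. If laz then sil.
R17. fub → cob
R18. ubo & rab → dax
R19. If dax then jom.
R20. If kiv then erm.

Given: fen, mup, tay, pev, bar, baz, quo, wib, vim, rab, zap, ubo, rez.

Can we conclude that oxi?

No

Forward chaining from the given facts derives: mig, kiv, dil, dax, jom, erm, hux, qux, pia.
Rules concluding oxi: R12 needs gol; R15 needs nub — none of these are established.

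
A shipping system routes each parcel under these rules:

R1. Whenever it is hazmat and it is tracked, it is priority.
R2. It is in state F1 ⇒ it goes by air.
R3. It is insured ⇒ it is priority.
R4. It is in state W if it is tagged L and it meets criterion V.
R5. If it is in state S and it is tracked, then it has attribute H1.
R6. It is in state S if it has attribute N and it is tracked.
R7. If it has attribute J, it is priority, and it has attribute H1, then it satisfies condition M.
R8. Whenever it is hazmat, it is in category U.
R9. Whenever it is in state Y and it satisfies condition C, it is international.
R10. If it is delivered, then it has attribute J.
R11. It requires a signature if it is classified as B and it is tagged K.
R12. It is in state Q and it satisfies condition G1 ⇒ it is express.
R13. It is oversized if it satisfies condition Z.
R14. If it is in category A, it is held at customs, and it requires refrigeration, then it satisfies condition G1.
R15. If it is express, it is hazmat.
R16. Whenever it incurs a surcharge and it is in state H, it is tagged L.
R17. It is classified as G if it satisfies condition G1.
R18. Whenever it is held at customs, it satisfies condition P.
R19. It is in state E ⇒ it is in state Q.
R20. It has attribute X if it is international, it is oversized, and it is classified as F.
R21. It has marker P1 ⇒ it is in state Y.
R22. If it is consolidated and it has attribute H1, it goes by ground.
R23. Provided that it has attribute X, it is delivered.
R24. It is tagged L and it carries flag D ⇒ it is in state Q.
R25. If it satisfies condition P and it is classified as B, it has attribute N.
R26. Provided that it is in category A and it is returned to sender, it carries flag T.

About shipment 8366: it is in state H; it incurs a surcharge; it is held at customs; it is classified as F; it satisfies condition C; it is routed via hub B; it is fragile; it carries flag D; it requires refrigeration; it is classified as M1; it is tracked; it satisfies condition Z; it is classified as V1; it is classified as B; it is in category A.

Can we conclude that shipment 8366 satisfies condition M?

No

Forward chaining from the given facts derives: is oversized, satisfies condition G1, is tagged L, is classified as G, satisfies condition P, is in state Q, has attribute N, is in state S, is express, is hazmat, is priority, has attribute H1, is in category U.
The only rule concluding "it satisfies condition M" is R7, which needs "it has attribute J"; that is never established.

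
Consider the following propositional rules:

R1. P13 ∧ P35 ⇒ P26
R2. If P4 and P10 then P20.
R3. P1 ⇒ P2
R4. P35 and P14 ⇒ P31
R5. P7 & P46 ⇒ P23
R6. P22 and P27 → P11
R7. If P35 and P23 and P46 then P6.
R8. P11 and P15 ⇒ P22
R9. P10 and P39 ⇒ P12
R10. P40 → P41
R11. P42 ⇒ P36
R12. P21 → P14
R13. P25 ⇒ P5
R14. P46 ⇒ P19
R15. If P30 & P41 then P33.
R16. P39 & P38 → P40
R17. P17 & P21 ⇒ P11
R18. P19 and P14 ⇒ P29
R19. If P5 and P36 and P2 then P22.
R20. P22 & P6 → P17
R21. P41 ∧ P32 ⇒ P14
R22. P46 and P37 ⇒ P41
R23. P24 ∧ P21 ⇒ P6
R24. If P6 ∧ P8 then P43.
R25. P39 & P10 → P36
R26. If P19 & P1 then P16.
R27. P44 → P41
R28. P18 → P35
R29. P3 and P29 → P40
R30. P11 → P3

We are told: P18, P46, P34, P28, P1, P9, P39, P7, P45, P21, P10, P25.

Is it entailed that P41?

P2  (by R3: P1)
P23  (by R5: P7, P46)
P14  (by R12: P21)
P5  (by R13: P25)
P19  (by R14: P46)
P29  (by R18: P19, P14)
P36  (by R25: P39, P10)
P35  (by R28: P18)
P6  (by R7: P35, P23, P46)
P22  (by R19: P5, P36, P2)
P17  (by R20: P22, P6)
P11  (by R17: P17, P21)
P3  (by R30: P11)
P40  (by R29: P3, P29)
P41  (by R10: P40)

Yes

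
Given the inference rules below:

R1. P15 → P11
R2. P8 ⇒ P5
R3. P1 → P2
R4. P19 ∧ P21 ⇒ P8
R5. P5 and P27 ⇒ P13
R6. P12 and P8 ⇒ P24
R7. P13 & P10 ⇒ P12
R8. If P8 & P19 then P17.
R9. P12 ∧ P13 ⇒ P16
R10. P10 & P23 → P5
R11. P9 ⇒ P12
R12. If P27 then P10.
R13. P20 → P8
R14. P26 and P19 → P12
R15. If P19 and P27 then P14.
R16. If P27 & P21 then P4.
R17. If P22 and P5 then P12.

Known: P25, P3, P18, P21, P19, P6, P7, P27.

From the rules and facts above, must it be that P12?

Yes

P8  (by R4: P19, P21)
P10  (by R12: P27)
P5  (by R2: P8)
P13  (by R5: P5, P27)
P12  (by R7: P13, P10)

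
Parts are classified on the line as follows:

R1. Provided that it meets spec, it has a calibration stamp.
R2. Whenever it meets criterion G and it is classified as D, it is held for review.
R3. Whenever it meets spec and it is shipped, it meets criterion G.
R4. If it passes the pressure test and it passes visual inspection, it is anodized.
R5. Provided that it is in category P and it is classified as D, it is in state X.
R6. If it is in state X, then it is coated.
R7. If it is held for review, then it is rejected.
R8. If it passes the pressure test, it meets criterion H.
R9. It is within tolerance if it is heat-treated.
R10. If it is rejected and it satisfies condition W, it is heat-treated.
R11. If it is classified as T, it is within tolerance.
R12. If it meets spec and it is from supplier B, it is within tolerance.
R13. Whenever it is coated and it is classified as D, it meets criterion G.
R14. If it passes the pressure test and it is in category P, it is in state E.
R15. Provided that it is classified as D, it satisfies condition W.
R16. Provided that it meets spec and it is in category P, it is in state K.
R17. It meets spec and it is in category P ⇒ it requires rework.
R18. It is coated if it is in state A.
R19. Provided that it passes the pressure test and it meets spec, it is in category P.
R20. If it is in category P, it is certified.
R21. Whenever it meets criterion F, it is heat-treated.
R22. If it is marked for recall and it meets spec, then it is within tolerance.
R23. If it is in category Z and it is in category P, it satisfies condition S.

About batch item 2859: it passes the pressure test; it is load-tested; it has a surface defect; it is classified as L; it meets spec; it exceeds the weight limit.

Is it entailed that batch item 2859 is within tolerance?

No

Forward chaining from the given facts derives: has a calibration stamp, meets criterion H, is in category P, is certified, is in state E, is in state K, requires rework.
Rules concluding "it is within tolerance": R9 needs "it is heat-treated"; R11 needs "it is classified as T"; R12 needs "it is from supplier B"; R22 needs "it is marked for recall" — none of these are established.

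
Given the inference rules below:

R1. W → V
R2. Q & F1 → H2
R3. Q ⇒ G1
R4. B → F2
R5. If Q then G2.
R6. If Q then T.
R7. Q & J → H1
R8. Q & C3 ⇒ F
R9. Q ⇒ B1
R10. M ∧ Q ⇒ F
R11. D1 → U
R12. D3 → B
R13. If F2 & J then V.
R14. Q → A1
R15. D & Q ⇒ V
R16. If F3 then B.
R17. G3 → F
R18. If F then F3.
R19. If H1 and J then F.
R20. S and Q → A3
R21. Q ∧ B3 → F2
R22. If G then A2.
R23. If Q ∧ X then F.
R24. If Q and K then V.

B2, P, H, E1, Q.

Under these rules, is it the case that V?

Forward chaining from the given facts derives: G1, G2, T, B1, A1.
Rules concluding V: R1 needs W; R13 needs F2; R15 needs D; R24 needs K — none of these are established.

No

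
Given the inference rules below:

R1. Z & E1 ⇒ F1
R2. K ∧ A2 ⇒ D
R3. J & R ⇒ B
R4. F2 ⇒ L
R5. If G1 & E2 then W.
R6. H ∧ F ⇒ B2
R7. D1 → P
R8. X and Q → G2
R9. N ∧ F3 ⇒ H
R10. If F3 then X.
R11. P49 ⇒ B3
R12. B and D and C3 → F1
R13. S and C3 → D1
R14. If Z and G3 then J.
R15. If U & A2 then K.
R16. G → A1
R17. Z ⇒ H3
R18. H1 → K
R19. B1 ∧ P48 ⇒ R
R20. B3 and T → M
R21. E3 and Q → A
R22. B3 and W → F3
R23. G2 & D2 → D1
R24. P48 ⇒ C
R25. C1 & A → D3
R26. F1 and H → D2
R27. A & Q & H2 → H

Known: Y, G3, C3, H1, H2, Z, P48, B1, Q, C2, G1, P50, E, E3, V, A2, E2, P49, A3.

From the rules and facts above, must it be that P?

Yes

W  (by R5: G1, E2)
B3  (by R11: P49)
J  (by R14: Z, G3)
K  (by R18: H1)
R  (by R19: B1, P48)
A  (by R21: E3, Q)
F3  (by R22: B3, W)
H  (by R27: A, Q, H2)
D  (by R2: K, A2)
B  (by R3: J, R)
X  (by R10: F3)
F1  (by R12: B, D, C3)
D2  (by R26: F1, H)
G2  (by R8: X, Q)
D1  (by R23: G2, D2)
P  (by R7: D1)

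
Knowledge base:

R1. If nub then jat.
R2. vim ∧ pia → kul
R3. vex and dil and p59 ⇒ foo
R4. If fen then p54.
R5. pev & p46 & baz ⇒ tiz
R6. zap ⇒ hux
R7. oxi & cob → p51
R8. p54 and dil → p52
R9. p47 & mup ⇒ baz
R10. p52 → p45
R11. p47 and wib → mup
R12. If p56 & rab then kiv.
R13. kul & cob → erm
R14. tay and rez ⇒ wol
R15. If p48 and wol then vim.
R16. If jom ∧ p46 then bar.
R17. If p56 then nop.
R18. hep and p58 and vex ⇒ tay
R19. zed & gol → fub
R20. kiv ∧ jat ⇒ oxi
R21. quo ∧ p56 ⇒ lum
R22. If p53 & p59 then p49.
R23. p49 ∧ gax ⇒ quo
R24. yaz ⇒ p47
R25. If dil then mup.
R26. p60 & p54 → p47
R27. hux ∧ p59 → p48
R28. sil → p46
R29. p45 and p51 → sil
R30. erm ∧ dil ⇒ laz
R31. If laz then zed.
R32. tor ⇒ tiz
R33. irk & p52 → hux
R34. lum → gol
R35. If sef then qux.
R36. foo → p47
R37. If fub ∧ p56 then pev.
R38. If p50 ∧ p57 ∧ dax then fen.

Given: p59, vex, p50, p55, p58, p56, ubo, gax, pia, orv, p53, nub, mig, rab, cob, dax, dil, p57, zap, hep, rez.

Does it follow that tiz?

Yes

jat  (by R1: nub)
foo  (by R3: vex, dil, p59)
hux  (by R6: zap)
kiv  (by R12: p56, rab)
tay  (by R18: hep, p58, vex)
oxi  (by R20: kiv, jat)
p49  (by R22: p53, p59)
quo  (by R23: p49, gax)
mup  (by R25: dil)
p48  (by R27: hux, p59)
p47  (by R36: foo)
fen  (by R38: p50, p57, dax)
p54  (by R4: fen)
p51  (by R7: oxi, cob)
p52  (by R8: p54, dil)
baz  (by R9: p47, mup)
p45  (by R10: p52)
wol  (by R14: tay, rez)
vim  (by R15: p48, wol)
lum  (by R21: quo, p56)
sil  (by R29: p45, p51)
gol  (by R34: lum)
kul  (by R2: vim, pia)
erm  (by R13: kul, cob)
p46  (by R28: sil)
laz  (by R30: erm, dil)
zed  (by R31: laz)
fub  (by R19: zed, gol)
pev  (by R37: fub, p56)
tiz  (by R5: pev, p46, baz)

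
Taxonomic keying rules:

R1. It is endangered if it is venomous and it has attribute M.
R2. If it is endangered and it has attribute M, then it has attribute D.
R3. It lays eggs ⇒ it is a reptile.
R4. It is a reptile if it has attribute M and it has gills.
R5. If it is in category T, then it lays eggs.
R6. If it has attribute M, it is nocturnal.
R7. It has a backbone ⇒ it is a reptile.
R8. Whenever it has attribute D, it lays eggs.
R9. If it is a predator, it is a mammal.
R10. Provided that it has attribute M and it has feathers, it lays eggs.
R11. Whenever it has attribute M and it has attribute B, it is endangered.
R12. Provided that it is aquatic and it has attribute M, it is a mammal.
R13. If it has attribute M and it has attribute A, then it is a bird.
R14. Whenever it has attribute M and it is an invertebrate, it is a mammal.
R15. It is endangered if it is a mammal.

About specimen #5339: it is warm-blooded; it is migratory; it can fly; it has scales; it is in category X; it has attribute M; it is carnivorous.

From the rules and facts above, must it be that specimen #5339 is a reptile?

No

Forward chaining from the given facts derives: is nocturnal.
Rules concluding "it is a reptile": R3 needs "it lays eggs"; R4 needs "it has gills"; R7 needs "it has a backbone" — none of these are established.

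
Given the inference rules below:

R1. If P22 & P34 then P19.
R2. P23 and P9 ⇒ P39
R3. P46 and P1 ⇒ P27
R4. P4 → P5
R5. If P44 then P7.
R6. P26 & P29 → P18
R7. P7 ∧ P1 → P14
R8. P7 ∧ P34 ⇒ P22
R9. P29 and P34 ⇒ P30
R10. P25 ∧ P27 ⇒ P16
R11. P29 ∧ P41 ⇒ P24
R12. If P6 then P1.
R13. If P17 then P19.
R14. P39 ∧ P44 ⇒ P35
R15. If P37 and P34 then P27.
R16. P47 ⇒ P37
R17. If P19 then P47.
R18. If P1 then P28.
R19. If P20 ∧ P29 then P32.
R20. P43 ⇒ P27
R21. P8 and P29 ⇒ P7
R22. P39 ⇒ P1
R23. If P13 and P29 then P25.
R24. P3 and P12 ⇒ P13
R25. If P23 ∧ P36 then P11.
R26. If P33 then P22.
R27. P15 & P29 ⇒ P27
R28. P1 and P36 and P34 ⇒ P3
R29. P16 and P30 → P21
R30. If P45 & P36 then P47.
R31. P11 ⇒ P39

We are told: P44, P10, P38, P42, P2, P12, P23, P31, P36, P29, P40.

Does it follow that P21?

Forward chaining from the given facts derives: P7, P11, P39, P35, P1, P14, P28.
The only rule concluding P21 is R29, which needs P16; that is never established.

No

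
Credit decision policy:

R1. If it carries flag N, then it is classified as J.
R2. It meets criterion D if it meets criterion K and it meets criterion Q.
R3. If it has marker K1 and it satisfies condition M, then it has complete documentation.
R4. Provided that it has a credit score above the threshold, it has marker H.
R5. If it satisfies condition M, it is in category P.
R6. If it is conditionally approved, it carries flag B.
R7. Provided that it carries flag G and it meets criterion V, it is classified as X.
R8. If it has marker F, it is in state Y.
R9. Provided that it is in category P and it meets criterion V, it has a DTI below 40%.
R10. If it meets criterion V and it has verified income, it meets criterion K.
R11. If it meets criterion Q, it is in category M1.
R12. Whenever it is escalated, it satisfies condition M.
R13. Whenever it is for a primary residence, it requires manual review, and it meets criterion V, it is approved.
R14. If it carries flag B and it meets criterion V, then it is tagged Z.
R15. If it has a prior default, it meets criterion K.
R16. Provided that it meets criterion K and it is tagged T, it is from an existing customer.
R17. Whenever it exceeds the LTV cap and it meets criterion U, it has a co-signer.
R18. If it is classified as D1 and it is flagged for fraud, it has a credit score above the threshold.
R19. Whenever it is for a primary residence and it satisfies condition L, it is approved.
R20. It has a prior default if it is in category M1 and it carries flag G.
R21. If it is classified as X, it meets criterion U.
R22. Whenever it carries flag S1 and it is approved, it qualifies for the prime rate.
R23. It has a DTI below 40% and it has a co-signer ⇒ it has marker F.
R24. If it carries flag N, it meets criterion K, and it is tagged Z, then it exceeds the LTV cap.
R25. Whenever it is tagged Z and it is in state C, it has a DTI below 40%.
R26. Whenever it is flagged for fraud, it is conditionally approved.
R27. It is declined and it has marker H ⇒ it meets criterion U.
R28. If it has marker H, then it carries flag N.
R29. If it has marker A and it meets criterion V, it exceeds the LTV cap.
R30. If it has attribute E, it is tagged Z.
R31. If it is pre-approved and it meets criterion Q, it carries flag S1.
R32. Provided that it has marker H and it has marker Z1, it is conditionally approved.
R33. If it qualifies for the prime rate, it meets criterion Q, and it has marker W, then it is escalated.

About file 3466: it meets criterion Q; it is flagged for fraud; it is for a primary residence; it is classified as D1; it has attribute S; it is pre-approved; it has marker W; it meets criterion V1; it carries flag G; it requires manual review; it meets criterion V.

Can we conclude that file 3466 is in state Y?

Yes

By R7 (it carries flag G, it meets criterion V): it is classified as X.
By R11 (it meets criterion Q): it is in category M1.
By R13 (it is for a primary residence, it requires manual review, it meets criterion V): it is approved.
By R18 (it is classified as D1, it is flagged for fraud): it has a credit score above the threshold.
By R20 (it is in category M1, it carries flag G): it has a prior default.
By R21 (it is classified as X): it meets criterion U.
By R26 (it is flagged for fraud): it is conditionally approved.
By R31 (it is pre-approved, it meets criterion Q): it carries flag S1.
By R4 (it has a credit score above the threshold): it has marker H.
By R6 (it is conditionally approved): it carries flag B.
By R14 (it carries flag B, it meets criterion V): it is tagged Z.
By R15 (it has a prior default): it meets criterion K.
By R22 (it carries flag S1, it is approved): it qualifies for the prime rate.
By R28 (it has marker H): it carries flag N.
By R33 (it qualifies for the prime rate, it meets criterion Q, it has marker W): it is escalated.
By R12 (it is escalated): it satisfies condition M.
By R24 (it carries flag N, it meets criterion K, it is tagged Z): it exceeds the LTV cap.
By R5 (it satisfies condition M): it is in category P.
By R9 (it is in category P, it meets criterion V): it has a DTI below 40%.
By R17 (it exceeds the LTV cap, it meets criterion U): it has a co-signer.
By R23 (it has a DTI below 40%, it has a co-signer): it has marker F.
By R8 (it has marker F): it is in state Y.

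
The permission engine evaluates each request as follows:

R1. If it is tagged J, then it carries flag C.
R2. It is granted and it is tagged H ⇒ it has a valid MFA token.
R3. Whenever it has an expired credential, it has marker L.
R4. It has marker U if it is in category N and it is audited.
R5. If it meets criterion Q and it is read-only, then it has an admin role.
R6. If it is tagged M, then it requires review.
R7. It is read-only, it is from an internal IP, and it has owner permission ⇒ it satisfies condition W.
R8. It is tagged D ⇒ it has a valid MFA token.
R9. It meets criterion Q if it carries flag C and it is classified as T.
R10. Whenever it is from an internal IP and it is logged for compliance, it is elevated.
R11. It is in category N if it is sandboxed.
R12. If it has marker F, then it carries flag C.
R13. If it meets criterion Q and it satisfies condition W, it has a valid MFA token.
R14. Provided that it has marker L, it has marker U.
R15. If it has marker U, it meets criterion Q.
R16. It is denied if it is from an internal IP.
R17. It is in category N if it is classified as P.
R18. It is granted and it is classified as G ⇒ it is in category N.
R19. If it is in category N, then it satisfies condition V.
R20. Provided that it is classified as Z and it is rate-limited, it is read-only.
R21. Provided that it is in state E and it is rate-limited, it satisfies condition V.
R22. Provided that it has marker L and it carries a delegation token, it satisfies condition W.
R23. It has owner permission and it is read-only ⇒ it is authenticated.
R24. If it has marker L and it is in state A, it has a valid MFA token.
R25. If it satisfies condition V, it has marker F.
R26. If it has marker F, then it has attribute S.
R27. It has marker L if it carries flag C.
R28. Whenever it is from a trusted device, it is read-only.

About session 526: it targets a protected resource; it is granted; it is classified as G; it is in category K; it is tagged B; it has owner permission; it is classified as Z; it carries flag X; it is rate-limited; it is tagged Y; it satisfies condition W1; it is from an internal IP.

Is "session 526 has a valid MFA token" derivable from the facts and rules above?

By R18 (it is granted, it is classified as G): it is in category N.
By R19 (it is in category N): it satisfies condition V.
By R20 (it is classified as Z, it is rate-limited): it is read-only.
By R25 (it satisfies condition V): it has marker F.
By R7 (it is read-only, it is from an internal IP, it has owner permission): it satisfies condition W.
By R12 (it has marker F): it carries flag C.
By R27 (it carries flag C): it has marker L.
By R14 (it has marker L): it has marker U.
By R15 (it has marker U): it meets criterion Q.
By R13 (it meets criterion Q, it satisfies condition W): it has a valid MFA token.

Yes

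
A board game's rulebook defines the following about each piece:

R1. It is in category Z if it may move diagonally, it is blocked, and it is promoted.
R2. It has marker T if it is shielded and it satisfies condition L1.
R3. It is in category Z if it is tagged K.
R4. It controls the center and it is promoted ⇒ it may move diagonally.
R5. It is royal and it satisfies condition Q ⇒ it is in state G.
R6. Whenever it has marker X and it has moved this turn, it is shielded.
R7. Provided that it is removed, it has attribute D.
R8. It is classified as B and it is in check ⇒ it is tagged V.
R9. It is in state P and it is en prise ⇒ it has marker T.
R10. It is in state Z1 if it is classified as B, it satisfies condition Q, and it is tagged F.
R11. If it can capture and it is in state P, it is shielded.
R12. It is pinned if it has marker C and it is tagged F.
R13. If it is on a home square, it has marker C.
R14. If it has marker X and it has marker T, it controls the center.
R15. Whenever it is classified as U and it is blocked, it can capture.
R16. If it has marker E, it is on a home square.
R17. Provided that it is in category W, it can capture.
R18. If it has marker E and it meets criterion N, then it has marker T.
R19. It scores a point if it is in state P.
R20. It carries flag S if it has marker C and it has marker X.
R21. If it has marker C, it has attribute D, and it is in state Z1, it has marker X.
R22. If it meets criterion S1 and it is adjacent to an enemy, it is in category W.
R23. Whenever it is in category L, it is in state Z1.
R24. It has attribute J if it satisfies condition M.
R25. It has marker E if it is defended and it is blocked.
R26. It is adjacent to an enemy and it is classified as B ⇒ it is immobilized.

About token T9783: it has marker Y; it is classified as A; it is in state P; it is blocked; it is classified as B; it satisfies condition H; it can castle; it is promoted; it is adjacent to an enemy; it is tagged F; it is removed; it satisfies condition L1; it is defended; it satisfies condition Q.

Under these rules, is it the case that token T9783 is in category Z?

Forward chaining from the given facts derives: has attribute D, is in state Z1, scores a point, has marker E, is immobilized, is on a home square, has marker C, has marker X, is pinned, carries flag S.
Rules concluding "it is in category Z": R1 needs "it may move diagonally"; R3 needs "it is tagged K" — none of these are established.

No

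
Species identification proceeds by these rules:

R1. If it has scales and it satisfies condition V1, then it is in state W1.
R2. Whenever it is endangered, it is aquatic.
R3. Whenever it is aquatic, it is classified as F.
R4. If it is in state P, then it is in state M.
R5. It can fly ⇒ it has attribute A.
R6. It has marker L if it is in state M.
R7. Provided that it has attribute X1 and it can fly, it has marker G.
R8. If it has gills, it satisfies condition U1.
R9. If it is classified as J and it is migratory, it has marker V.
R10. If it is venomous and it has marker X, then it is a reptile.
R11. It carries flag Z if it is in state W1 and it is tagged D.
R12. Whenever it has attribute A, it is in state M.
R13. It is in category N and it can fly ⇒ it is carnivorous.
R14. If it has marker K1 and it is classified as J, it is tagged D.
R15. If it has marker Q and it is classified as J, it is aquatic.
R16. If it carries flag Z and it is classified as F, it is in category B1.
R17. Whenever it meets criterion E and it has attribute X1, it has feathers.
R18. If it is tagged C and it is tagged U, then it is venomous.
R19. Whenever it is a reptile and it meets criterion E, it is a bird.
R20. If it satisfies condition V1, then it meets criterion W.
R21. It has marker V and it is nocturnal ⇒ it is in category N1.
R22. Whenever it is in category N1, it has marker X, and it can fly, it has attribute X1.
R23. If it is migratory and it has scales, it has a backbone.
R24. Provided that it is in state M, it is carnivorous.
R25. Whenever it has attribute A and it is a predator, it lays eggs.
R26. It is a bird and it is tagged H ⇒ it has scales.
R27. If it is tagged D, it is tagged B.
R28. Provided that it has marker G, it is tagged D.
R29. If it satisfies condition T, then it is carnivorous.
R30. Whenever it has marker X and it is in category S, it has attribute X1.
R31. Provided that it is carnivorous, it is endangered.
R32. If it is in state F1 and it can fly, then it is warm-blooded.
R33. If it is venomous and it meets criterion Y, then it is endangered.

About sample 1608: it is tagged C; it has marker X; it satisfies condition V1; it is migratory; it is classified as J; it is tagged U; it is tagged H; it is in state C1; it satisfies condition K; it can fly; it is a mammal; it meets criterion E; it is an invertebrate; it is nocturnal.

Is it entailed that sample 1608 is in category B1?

Yes

By R5 (it can fly): it has attribute A.
By R9 (it is classified as J, it is migratory): it has marker V.
By R12 (it has attribute A): it is in state M.
By R18 (it is tagged C, it is tagged U): it is venomous.
By R21 (it has marker V, it is nocturnal): it is in category N1.
By R22 (it is in category N1, it has marker X, it can fly): it has attribute X1.
By R24 (it is in state M): it is carnivorous.
By R31 (it is carnivorous): it is endangered.
By R2 (it is endangered): it is aquatic.
By R3 (it is aquatic): it is classified as F.
By R7 (it has attribute X1, it can fly): it has marker G.
By R10 (it is venomous, it has marker X): it is a reptile.
By R19 (it is a reptile, it meets criterion E): it is a bird.
By R26 (it is a bird, it is tagged H): it has scales.
By R28 (it has marker G): it is tagged D.
By R1 (it has scales, it satisfies condition V1): it is in state W1.
By R11 (it is in state W1, it is tagged D): it carries flag Z.
By R16 (it carries flag Z, it is classified as F): it is in category B1.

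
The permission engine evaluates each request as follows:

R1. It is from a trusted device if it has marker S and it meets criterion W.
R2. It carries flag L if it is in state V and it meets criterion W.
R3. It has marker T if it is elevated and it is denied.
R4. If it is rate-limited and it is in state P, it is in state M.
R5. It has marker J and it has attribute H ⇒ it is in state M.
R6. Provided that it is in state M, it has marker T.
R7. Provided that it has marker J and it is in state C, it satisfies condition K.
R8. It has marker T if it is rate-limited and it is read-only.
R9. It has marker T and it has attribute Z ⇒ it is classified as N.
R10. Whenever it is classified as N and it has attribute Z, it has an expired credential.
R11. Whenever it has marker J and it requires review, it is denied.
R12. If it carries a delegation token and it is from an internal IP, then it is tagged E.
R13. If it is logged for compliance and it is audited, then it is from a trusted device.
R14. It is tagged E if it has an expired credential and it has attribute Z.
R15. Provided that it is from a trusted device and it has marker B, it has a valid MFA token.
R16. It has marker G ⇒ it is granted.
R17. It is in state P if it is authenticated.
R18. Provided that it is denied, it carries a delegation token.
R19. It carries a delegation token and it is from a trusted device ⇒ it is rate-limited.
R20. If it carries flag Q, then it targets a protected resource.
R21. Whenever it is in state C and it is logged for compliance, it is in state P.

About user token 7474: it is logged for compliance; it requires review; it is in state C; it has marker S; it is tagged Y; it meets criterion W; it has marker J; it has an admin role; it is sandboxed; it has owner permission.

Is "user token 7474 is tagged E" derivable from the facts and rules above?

Forward chaining from the given facts derives: is from a trusted device, satisfies condition K, is denied, carries a delegation token, is rate-limited, is in state P, is in state M, has marker T.
Rules concluding "it is tagged E": R12 needs "it is from an internal IP"; R14 needs "it has an expired credential" — none of these are established.

No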